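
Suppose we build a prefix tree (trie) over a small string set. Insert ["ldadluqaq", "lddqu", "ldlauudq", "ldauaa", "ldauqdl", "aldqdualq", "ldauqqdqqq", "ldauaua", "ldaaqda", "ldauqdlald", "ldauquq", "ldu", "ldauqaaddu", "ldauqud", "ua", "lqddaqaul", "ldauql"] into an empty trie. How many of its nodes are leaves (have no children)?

A leaf is a node with no children — equivalently, the end of a word that is not a proper prefix of any other stored word.
Those words: "aldqdualq", "ldaaqda", "ldadluqaq", "ldauaa", "ldauaua", "ldauqaaddu", "ldauqdlald", "ldauql", "ldauqqdqqq", "ldauqud", "ldauquq", "lddqu", "ldlauudq", "ldu", "lqddaqaul", "ua"
Leaf count: 16

16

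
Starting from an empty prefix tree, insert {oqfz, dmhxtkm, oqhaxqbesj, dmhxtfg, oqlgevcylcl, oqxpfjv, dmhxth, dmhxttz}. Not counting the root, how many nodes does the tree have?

38

Count nodes per top-level branch (shared prefixes stored once):
  'd'-branch (dmhxtfg, dmhxth, dmhxtkm, dmhxttz): 12 nodes
  'o'-branch (oqfz, oqhaxqbesj, oqlgevcylcl, oqxpfjv): 26 nodes
Sum: 38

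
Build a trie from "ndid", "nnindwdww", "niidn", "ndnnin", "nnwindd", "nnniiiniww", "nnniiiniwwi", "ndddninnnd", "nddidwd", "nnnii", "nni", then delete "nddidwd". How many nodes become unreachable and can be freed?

After clearing the end-marker at "nddidwd", prune upward until reaching a node still needed by another word.
The suffix "idwd" (4 nodes) is used only by "nddidwd"; the node for "ndd" still has the child "d", so pruning stops there.
Nodes removed: 4

4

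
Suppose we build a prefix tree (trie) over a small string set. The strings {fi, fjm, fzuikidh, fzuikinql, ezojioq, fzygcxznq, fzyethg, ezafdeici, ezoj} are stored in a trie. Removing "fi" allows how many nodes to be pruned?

A node on "fi"'s path can go only if nothing else ends at it or branches off below it.
The suffix "i" (1 node) is used only by "fi"; the node for "f" still has the child "j", so pruning stops there.
Nodes removed: 1

1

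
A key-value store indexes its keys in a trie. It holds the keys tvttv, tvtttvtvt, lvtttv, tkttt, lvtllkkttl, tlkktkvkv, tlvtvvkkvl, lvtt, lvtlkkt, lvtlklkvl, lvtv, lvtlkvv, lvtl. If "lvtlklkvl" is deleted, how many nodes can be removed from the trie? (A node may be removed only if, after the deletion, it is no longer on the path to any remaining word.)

4

Walk "lvtlklkvl" from the leaf back toward the root, removing each node that no remaining word uses.
The suffix "lkvl" (4 nodes) is used only by "lvtlklkvl"; the node for "lvtlk" still has the child "k", so pruning stops there.
Nodes removed: 4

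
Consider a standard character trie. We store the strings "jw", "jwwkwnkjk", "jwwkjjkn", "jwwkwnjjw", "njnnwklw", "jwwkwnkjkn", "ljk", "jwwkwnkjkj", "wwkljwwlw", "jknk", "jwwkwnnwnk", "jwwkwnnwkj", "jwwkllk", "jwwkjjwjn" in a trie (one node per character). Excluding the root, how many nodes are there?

53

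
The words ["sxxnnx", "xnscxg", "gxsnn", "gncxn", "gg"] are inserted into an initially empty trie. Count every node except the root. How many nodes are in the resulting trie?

22

Count nodes per top-level branch (shared prefixes stored once):
  'g'-branch (gg, gncxn, gxsnn): 10 nodes
  's'-branch (sxxnnx): 6 nodes
  'x'-branch (xnscxg): 6 nodes
Sum: 22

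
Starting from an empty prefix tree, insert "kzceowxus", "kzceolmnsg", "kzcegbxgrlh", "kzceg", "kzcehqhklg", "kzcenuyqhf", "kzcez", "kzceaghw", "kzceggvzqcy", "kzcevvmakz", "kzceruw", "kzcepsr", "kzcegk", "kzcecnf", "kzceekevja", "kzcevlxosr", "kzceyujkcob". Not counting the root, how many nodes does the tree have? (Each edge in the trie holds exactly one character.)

78

Insert word by word; a character creates a node only if that edge doesn't already exist:
  "kzceowxus" → 9 new (k, z, c, e, o, w, x, u, s)
  "kzceolmnsg" → prefix "kzceo" already present; 5 new (l, m, n, s, g)
  "kzcegbxgrlh" → prefix "kzce" already present; 7 new (g, b, x, g, r, l, h)
  "kzceg" → prefix "kzceg" already present; 0 new (none)
  "kzcehqhklg" → prefix "kzce" already present; 6 new (h, q, h, k, l, g)
  "kzcenuyqhf" → prefix "kzce" already present; 6 new (n, u, y, q, h, f)
  "kzcez" → prefix "kzce" already present; 1 new (z)
  "kzceaghw" → prefix "kzce" already present; 4 new (a, g, h, w)
  "kzceggvzqcy" → prefix "kzceg" already present; 6 new (g, v, z, q, c, y)
  "kzcevvmakz" → prefix "kzce" already present; 6 new (v, v, m, a, k, z)
  "kzceruw" → prefix "kzce" already present; 3 new (r, u, w)
  "kzcepsr" → prefix "kzce" already present; 3 new (p, s, r)
  "kzcegk" → prefix "kzceg" already present; 1 new (k)
  "kzcecnf" → prefix "kzce" already present; 3 new (c, n, f)
  "kzceekevja" → prefix "kzce" already present; 6 new (e, k, e, v, j, a)
  "kzcevlxosr" → prefix "kzcev" already present; 5 new (l, x, o, s, r)
  "kzceyujkcob" → prefix "kzce" already present; 7 new (y, u, j, k, c, o, b)
Total nodes = 9 + 5 + 7 + 0 + 6 + 6 + 1 + 4 + 6 + 6 + 3 + 3 + 1 + 3 + 6 + 5 + 7 = 78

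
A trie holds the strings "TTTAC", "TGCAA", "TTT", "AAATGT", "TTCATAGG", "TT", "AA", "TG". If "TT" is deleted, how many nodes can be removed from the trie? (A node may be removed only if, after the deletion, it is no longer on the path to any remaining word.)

0

Walk "TT" from the leaf back toward the root, removing each node that no remaining word uses.
Every node on "TT" is still needed (e.g. by "TTTAC"), so nothing is freed.
Nodes removed: 0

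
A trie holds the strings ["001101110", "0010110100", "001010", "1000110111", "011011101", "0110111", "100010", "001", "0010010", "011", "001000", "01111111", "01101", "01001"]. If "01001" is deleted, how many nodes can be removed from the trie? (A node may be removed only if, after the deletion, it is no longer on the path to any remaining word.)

Walk "01001" from the leaf back toward the root, removing each node that no remaining word uses.
The suffix "001" (3 nodes) is used only by "01001"; the node for "01" still has the child "1", so pruning stops there.
Nodes removed: 3

3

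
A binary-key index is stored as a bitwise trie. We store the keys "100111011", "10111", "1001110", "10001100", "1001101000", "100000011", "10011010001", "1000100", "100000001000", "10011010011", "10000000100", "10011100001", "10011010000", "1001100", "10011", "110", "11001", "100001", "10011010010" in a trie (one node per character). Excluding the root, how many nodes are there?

49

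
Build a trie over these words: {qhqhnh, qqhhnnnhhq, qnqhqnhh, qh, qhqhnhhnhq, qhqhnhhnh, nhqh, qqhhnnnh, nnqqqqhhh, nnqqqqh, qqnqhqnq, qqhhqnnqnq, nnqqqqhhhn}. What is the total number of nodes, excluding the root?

51

Trace insertions, counting only characters that open a new branch:
  "qhqhnh" → 6 new (q, h, q, h, n, h)
  "qqhhnnnhhq" → prefix "q" already present; 9 new (q, h, h, n, n, n, h, h, q)
  "qnqhqnhh" → prefix "q" already present; 7 new (n, q, h, q, n, h, h)
  "qh" → prefix "qh" already present; 0 new (none)
  "qhqhnhhnhq" → prefix "qhqhnh" already present; 4 new (h, n, h, q)
  "qhqhnhhnh" → prefix "qhqhnhhnh" already present; 0 new (none)
  "nhqh" → 4 new (n, h, q, h)
  "qqhhnnnh" → prefix "qqhhnnnh" already present; 0 new (none)
  "nnqqqqhhh" → prefix "n" already present; 8 new (n, q, q, q, q, h, h, h)
  "nnqqqqh" → prefix "nnqqqqh" already present; 0 new (none)
  "qqnqhqnq" → prefix "qq" already present; 6 new (n, q, h, q, n, q)
  "qqhhqnnqnq" → prefix "qqhh" already present; 6 new (q, n, n, q, n, q)
  "nnqqqqhhhn" → prefix "nnqqqqhhh" already present; 1 new (n)
Total nodes = 6 + 9 + 7 + 0 + 4 + 0 + 4 + 0 + 8 + 0 + 6 + 6 + 1 = 51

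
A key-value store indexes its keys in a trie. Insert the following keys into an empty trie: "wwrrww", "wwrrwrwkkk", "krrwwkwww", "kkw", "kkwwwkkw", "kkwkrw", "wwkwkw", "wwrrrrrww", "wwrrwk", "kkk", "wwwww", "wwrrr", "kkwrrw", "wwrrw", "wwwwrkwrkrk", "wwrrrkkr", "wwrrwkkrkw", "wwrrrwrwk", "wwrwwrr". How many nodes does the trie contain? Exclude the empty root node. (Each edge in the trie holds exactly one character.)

Count nodes per top-level branch (shared prefixes stored once):
  'k'-branch (kkk, kkw, kkwkrw, kkwrrw, kkwwwkkw, krrwwkwww): 23 nodes
  'w'-branch (wwkwkw, wwrrr, wwrrrkkr, wwrrrrrww, wwrrrwrwk, wwrrw, wwrrwk, wwrrwkkrkw, wwrrwrwkkk, wwrrww, wwrwwrr, wwwwrkwrkrk, wwwww): 46 nodes
Sum: 69

69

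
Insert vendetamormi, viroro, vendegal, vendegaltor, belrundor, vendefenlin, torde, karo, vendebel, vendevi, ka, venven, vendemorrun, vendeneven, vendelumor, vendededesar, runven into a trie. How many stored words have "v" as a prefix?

12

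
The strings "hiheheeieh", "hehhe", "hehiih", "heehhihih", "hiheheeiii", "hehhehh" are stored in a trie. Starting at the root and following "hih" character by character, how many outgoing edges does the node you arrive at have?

1

Follow the path "hih" to its node, then look at its outgoing edges.
Characters that immediately follow "hih" among the stored strings: {e}.
That node has 1 child edge.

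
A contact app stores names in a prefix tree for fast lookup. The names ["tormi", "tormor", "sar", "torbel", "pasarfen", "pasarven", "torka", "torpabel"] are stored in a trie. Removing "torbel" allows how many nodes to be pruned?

3

A node on "torbel"'s path can go only if nothing else ends at it or branches off below it.
The suffix "bel" (3 nodes) is used only by "torbel"; the node for "tor" still has the child "m", so pruning stops there.
Nodes removed: 3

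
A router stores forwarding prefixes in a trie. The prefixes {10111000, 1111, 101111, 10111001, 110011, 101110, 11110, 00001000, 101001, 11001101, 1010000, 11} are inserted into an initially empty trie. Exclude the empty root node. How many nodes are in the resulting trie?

33

Count nodes per top-level branch (shared prefixes stored once):
  '0'-branch (00001000): 8 nodes
  '1'-branch (1010000, 101001, 101110, 10111000, 10111001, 101111, 11, 110011, 11001101, 1111, 11110): 25 nodes
Sum: 33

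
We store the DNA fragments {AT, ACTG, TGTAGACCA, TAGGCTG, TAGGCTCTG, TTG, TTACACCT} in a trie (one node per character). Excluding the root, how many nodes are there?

31

Count nodes per top-level branch (shared prefixes stored once):
  'A'-branch (ACTG, AT): 5 nodes
  'T'-branch (TAGGCTCTG, TAGGCTG, TGTAGACCA, TTACACCT, TTG): 26 nodes
Sum: 31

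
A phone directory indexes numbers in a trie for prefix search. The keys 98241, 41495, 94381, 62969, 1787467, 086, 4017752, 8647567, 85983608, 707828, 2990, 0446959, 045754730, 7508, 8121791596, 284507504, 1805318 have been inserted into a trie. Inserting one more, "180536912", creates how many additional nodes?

Walking "180536912" from the root, the first 5 characters ("18053") follow existing edges; "6" is the first miss.
So 9 − 5 = 4 new nodes.

4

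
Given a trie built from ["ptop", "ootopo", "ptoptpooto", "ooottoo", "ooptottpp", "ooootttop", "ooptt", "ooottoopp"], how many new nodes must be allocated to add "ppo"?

Walking "ppo" from the root, the first 1 characters ("p") follow existing edges; "p" is the first miss.
So 3 − 1 = 2 new nodes.

2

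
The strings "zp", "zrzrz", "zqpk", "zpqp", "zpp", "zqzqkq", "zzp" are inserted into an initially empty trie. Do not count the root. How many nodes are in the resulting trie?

18

Insert word by word; a character creates a node only if that edge doesn't already exist:
  "zp" → 2 new (z, p)
  "zrzrz" → prefix "z" already present; 4 new (r, z, r, z)
  "zqpk" → prefix "z" already present; 3 new (q, p, k)
  "zpqp" → prefix "zp" already present; 2 new (q, p)
  "zpp" → prefix "zp" already present; 1 new (p)
  "zqzqkq" → prefix "zq" already present; 4 new (z, q, k, q)
  "zzp" → prefix "z" already present; 2 new (z, p)
Total nodes = 2 + 4 + 3 + 2 + 1 + 4 + 2 = 18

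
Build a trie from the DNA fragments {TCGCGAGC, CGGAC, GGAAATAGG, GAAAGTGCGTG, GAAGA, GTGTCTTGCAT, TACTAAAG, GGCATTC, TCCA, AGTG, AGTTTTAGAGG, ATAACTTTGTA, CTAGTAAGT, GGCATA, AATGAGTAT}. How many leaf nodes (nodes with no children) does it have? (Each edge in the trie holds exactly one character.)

15

Leaves are exactly the stored words that no other stored word extends.
Those words: "AATGAGTAT", "AGTG", "AGTTTTAGAGG", "ATAACTTTGTA", "CGGAC", "CTAGTAAGT", "GAAAGTGCGTG", "GAAGA", "GGAAATAGG", "GGCATA", "GGCATTC", "GTGTCTTGCAT", "TACTAAAG", "TCCA", "TCGCGAGC"
Leaf count: 15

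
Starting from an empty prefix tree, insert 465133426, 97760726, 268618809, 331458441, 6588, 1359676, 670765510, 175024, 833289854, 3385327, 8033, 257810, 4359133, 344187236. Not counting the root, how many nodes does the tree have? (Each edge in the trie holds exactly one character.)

95

Count nodes per top-level branch (shared prefixes stored once):
  '1'-branch (1359676, 175024): 12 nodes
  '2'-branch (257810, 268618809): 14 nodes
  '3'-branch (331458441, 3385327, 344187236): 22 nodes
  '4'-branch (4359133, 465133426): 15 nodes
  '6'-branch (6588, 670765510): 12 nodes
  '8'-branch (8033, 833289854): 12 nodes
  '9'-branch (97760726): 8 nodes
Sum: 95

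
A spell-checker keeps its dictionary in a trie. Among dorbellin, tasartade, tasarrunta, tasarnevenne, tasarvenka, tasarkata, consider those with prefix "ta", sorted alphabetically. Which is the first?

DFS of the "ta" subtree visits, in order: "tasarkata", "tasarnevenne", "tasarrunta", "tasartade", "tasarvenka"
The 1st is tasarkata.

tasarkata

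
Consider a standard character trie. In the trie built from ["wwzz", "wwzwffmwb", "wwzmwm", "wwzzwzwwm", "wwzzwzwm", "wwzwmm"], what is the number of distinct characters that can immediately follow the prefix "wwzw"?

2

Follow the path "wwzw" to its node, then look at its outgoing edges.
Characters that immediately follow "wwzw" among the stored strings: {f, m}.
That node has 2 child edges.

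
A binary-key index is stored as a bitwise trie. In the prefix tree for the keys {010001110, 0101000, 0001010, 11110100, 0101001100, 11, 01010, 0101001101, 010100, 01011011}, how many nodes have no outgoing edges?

7

A leaf is a node with no children — equivalently, the end of a word that is not a proper prefix of any other stored word.
Those words: "0001010", "010001110", "0101000", "0101001100", "0101001101", "01011011", "11110100"
Leaf count: 7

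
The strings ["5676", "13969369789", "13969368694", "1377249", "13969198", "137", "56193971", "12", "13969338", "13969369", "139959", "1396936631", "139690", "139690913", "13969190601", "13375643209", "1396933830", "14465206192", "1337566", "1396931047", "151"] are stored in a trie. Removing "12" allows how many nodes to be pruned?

1

A node on "12"'s path can go only if nothing else ends at it or branches off below it.
The suffix "2" (1 node) is used only by "12"; the node for "1" still has the child "3", so pruning stops there.
Nodes removed: 1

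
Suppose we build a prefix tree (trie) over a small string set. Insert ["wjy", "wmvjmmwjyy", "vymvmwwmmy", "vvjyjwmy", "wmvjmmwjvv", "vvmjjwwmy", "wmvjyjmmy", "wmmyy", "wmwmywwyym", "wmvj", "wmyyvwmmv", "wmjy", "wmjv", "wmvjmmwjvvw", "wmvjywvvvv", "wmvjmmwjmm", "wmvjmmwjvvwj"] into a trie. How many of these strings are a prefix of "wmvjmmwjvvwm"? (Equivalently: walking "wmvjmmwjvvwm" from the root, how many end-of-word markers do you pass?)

3

Traverse "wmvjmmwjvvwm" character by character; count nodes along the way that are marked as word ends.
Prefixes of the query that are stored words: "wmvj", "wmvjmmwjvv", "wmvjmmwjvvw"
Count: 3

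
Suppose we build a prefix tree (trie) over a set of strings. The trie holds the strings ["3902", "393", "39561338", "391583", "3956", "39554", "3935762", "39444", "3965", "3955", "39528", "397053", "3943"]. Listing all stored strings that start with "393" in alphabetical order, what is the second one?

DFS of the "393" subtree visits, in order: "393", "3935762"
Position 2: 3935762

3935762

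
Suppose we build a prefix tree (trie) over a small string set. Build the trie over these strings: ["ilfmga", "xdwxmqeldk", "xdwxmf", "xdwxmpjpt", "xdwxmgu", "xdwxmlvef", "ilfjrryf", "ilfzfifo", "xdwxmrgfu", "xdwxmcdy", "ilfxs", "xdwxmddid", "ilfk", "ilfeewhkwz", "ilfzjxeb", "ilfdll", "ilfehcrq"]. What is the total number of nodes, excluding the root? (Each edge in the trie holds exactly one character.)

Insert word by word; a character creates a node only if that edge doesn't already exist:
  "ilfmga" → 6 new (i, l, f, m, g, a)
  "xdwxmqeldk" → 10 new (x, d, w, x, m, q, e, l, d, k)
  "xdwxmf" → prefix "xdwxm" already present; 1 new (f)
  "xdwxmpjpt" → prefix "xdwxm" already present; 4 new (p, j, p, t)
  "xdwxmgu" → prefix "xdwxm" already present; 2 new (g, u)
  "xdwxmlvef" → prefix "xdwxm" already present; 4 new (l, v, e, f)
  "ilfjrryf" → prefix "ilf" already present; 5 new (j, r, r, y, f)
  "ilfzfifo" → prefix "ilf" already present; 5 new (z, f, i, f, o)
  "xdwxmrgfu" → prefix "xdwxm" already present; 4 new (r, g, f, u)
  "xdwxmcdy" → prefix "xdwxm" already present; 3 new (c, d, y)
  "ilfxs" → prefix "ilf" already present; 2 new (x, s)
  "xdwxmddid" → prefix "xdwxm" already present; 4 new (d, d, i, d)
  "ilfk" → prefix "ilf" already present; 1 new (k)
  "ilfeewhkwz" → prefix "ilf" already present; 7 new (e, e, w, h, k, w, z)
  "ilfzjxeb" → prefix "ilfz" already present; 4 new (j, x, e, b)
  "ilfdll" → prefix "ilf" already present; 3 new (d, l, l)
  "ilfehcrq" → prefix "ilfe" already present; 4 new (h, c, r, q)
Total nodes = 6 + 10 + 1 + 4 + 2 + 4 + 5 + 5 + 4 + 3 + 2 + 4 + 1 + 7 + 4 + 3 + 4 = 69

69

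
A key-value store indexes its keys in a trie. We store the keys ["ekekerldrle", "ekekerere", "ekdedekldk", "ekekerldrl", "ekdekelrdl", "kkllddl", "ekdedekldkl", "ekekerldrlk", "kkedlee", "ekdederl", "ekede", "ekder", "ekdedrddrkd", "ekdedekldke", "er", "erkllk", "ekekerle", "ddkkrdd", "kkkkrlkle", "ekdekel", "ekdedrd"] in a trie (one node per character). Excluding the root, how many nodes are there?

74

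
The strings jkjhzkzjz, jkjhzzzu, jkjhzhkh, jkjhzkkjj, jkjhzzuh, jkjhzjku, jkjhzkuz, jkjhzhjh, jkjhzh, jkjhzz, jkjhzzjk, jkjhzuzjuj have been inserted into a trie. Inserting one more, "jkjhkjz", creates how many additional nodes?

"jkjh" is already a path in the trie; the remaining "kjz" must be added.
Each of the 3 remaining characters creates one node.

3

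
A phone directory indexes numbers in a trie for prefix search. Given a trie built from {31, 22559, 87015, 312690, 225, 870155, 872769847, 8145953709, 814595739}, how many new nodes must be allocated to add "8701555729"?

The longest prefix of "8701555729" already in the trie is "870155" (length 6).
New nodes needed: |"8701555729"| − 6 = 10 − 6 = 4.

4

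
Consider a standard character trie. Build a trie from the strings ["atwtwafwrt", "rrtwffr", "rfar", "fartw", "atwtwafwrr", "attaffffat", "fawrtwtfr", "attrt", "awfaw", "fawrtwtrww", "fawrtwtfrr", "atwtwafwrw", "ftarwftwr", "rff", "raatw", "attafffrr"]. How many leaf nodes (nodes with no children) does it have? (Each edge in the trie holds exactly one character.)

Leaves are exactly the stored words that no other stored word extends.
Those words: "attaffffat", "attafffrr", "attrt", "atwtwafwrr", "atwtwafwrt", "atwtwafwrw", "awfaw", "fartw", "fawrtwtfrr", "fawrtwtrww", "ftarwftwr", "raatw", "rfar", "rff", "rrtwffr"
Leaf count: 15

15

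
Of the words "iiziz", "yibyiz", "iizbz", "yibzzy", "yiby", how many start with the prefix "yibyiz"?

1

Traverse to the node for "yibyiz", then collect every word in that subtree.
Words under "yibyiz": yibyiz
Count: 1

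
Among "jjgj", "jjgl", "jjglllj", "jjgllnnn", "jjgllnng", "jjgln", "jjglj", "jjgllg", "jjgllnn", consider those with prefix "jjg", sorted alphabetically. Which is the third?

jjglj

Words with prefix "jjg", in lexicographic order: "jjgj", "jjgl", "jjglj", "jjgllg", "jjglllj", "jjgllnn", "jjgllnng", "jjgllnnn", "jjgln"
Position 3: jjglj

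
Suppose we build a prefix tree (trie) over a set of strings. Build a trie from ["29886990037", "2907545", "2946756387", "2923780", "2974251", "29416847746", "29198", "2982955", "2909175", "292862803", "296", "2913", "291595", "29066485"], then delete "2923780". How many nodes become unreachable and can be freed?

4

Walk "2923780" from the leaf back toward the root, removing each node that no remaining word uses.
The suffix "3780" (4 nodes) is used only by "2923780"; the node for "292" still has the child "8", so pruning stops there.
Nodes removed: 4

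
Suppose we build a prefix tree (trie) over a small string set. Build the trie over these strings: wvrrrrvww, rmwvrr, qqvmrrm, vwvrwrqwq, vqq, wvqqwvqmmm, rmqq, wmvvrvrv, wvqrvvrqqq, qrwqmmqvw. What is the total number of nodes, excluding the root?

65

For each word, the new-node count is its length minus the longest prefix already in the trie:
  "wvrrrrvww" → 9 new (w, v, r, r, r, r, v, w, w)
  "rmwvrr" → 6 new (r, m, w, v, r, r)
  "qqvmrrm" → 7 new (q, q, v, m, r, r, m)
  "vwvrwrqwq" → 9 new (v, w, v, r, w, r, q, w, q)
  "vqq" → prefix "v" already present; 2 new (q, q)
  "wvqqwvqmmm" → prefix "wv" already present; 8 new (q, q, w, v, q, m, m, m)
  "rmqq" → prefix "rm" already present; 2 new (q, q)
  "wmvvrvrv" → prefix "w" already present; 7 new (m, v, v, r, v, r, v)
  "wvqrvvrqqq" → prefix "wvq" already present; 7 new (r, v, v, r, q, q, q)
  "qrwqmmqvw" → prefix "q" already present; 8 new (r, w, q, m, m, q, v, w)
Total nodes = 9 + 6 + 7 + 9 + 2 + 8 + 2 + 7 + 7 + 8 = 65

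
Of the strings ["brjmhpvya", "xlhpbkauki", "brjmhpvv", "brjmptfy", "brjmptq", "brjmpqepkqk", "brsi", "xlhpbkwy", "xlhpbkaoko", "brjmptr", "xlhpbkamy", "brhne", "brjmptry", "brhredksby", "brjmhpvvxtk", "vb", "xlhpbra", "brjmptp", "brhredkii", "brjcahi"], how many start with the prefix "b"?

14

Filter for entries beginning with "b":
Words under "b": brhne, brhredkii, brhredksby, brjcahi, brjmhpvv, brjmhpvvxtk, brjmhpvya, brjmpqepkqk, brjmptfy, brjmptp, brjmptq, brjmptr, brjmptry, brsi
Count: 14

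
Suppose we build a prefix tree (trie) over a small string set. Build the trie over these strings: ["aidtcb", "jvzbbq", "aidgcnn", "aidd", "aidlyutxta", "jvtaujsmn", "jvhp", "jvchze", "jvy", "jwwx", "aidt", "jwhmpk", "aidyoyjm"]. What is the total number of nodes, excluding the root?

50

Insert word by word; a character creates a node only if that edge doesn't already exist:
  "aidtcb" → 6 new (a, i, d, t, c, b)
  "jvzbbq" → 6 new (j, v, z, b, b, q)
  "aidgcnn" → prefix "aid" already present; 4 new (g, c, n, n)
  "aidd" → prefix "aid" already present; 1 new (d)
  "aidlyutxta" → prefix "aid" already present; 7 new (l, y, u, t, x, t, a)
  "jvtaujsmn" → prefix "jv" already present; 7 new (t, a, u, j, s, m, n)
  "jvhp" → prefix "jv" already present; 2 new (h, p)
  "jvchze" → prefix "jv" already present; 4 new (c, h, z, e)
  "jvy" → prefix "jv" already present; 1 new (y)
  "jwwx" → prefix "j" already present; 3 new (w, w, x)
  "aidt" → prefix "aidt" already present; 0 new (none)
  "jwhmpk" → prefix "jw" already present; 4 new (h, m, p, k)
  "aidyoyjm" → prefix "aid" already present; 5 new (y, o, y, j, m)
Total nodes = 6 + 6 + 4 + 1 + 7 + 7 + 2 + 4 + 1 + 3 + 0 + 4 + 5 = 50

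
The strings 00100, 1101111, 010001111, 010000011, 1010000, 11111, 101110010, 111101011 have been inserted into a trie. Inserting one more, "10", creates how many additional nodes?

0

"10" is already a full path in the trie; only an end-marker is added.
No new nodes are needed: 0.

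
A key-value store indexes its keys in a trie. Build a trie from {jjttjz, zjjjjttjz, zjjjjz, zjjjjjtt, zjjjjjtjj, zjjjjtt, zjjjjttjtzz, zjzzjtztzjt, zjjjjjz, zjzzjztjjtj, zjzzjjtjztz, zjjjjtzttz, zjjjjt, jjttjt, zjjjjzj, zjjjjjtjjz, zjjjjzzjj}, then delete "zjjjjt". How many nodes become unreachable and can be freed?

0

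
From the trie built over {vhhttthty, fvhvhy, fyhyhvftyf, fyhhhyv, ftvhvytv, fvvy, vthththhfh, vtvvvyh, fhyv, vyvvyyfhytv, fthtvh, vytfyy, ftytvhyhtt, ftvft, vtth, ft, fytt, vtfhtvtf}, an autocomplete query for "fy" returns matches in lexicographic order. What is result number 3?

Words with prefix "fy", in lexicographic order: "fyhhhyv", "fyhyhvftyf", "fytt"
The 3rd is fytt.

fytt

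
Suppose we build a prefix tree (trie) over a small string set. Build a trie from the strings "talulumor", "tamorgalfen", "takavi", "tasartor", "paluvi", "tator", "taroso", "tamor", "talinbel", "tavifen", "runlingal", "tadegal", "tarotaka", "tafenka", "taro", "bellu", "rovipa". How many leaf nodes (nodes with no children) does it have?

15

Leaves are exactly the stored words that no other stored word extends.
Those words: "bellu", "paluvi", "rovipa", "runlingal", "tadegal", "tafenka", "takavi", "talinbel", "talulumor", "tamorgalfen", "taroso", "tarotaka", "tasartor", "tator", "tavifen"
Leaf count: 15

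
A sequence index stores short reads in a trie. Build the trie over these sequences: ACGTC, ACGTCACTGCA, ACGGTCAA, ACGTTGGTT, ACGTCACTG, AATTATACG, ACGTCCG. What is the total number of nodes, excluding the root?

31

Count nodes per top-level branch (shared prefixes stored once):
  'A'-branch (AATTATACG, ACGGTCAA, ACGTC, ACGTCACTG, ACGTCACTGCA, ACGTCCG, ACGTTGGTT): 31 nodes
Sum: 31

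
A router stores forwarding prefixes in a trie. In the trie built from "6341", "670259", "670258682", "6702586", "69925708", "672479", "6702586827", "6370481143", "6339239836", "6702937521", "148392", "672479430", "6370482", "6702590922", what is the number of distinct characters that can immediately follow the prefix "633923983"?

The children of the "633923983" node are the distinct next characters among strings starting with "633923983".
Distinct next characters after "633923983": 6.
That node has 1 child edge.

1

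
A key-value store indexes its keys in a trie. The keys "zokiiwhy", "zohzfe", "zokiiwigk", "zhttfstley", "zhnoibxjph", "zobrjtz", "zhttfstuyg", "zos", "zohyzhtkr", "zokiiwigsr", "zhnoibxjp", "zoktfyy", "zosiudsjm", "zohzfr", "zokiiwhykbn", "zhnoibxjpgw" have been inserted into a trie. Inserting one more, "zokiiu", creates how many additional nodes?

1

"zokii" is already a path in the trie; the remaining "u" must be added.
New nodes needed: |"zokiiu"| − 5 = 6 − 5 = 1.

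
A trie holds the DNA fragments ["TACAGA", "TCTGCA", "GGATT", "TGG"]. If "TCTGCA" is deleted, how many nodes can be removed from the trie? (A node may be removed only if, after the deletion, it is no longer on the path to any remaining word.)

Walk "TCTGCA" from the leaf back toward the root, removing each node that no remaining word uses.
The suffix "CTGCA" (5 nodes) is used only by "TCTGCA"; the node for "T" still has the child "A", so pruning stops there.
Nodes removed: 5

5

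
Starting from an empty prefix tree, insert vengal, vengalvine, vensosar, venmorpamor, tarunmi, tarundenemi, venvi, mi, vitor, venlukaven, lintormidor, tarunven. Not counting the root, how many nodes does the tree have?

Count nodes per top-level branch (shared prefixes stored once):
  'l'-branch (lintormidor): 11 nodes
  'm'-branch (mi): 2 nodes
  't'-branch (tarundenemi, tarunmi, tarunven): 16 nodes
  'v'-branch (vengal, vengalvine, venlukaven, venmorpamor, vensosar, venvi, vitor): 36 nodes
Sum: 65

65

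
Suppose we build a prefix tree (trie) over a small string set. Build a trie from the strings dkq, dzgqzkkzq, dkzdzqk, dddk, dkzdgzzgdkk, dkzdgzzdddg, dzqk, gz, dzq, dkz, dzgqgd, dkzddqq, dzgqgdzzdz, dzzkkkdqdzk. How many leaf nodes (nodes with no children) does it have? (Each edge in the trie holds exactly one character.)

11

Leaves are exactly the stored words that no other stored word extends.
Those words: "dddk", "dkq", "dkzddqq", "dkzdgzzdddg", "dkzdgzzgdkk", "dkzdzqk", "dzgqgdzzdz", "dzgqzkkzq", "dzqk", "dzzkkkdqdzk", "gz"
Leaf count: 11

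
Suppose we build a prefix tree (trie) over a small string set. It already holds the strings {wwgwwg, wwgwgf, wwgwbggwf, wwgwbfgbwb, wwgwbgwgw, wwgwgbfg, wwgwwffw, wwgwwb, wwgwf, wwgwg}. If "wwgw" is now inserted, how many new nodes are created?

"wwgw" is already a full path in the trie; only an end-marker is added.
No new nodes are needed: 0.

0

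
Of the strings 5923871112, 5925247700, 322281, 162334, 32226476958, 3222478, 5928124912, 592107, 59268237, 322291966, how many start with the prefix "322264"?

Traverse to the node for "322264", then collect every word in that subtree.
Words under "322264": 32226476958
Count: 1

1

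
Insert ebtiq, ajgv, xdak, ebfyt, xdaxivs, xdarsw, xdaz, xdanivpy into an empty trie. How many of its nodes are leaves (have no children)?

Leaves are exactly the stored words that no other stored word extends.
Those words: "ajgv", "ebfyt", "ebtiq", "xdak", "xdanivpy", "xdarsw", "xdaxivs", "xdaz"
Leaf count: 8

8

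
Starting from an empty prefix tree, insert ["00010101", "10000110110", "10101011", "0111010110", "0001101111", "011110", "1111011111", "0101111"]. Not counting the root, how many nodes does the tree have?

56

Count nodes per top-level branch (shared prefixes stored once):
  '0'-branch (00010101, 0001101111, 0101111, 0111010110, 011110): 30 nodes
  '1'-branch (10000110110, 10101011, 1111011111): 26 nodes
Sum: 56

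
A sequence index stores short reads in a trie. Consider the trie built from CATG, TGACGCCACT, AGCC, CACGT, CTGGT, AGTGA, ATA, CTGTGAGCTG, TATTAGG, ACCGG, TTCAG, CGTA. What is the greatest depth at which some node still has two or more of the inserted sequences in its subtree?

3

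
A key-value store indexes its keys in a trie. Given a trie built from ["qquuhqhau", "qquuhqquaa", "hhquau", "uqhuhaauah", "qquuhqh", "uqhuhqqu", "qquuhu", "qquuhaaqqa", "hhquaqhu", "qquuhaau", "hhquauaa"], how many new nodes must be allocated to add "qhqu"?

The longest prefix of "qhqu" already in the trie is "q" (length 1).
So 4 − 1 = 3 new nodes.

3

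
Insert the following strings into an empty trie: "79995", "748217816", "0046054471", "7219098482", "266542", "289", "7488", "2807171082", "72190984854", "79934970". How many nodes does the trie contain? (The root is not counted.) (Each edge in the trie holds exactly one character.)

56

For each word, the new-node count is its length minus the longest prefix already in the trie:
  "79995" → 5 new (7, 9, 9, 9, 5)
  "748217816" → prefix "7" already present; 8 new (4, 8, 2, 1, 7, 8, 1, 6)
  "0046054471" → 10 new (0, 0, 4, 6, 0, 5, 4, 4, 7, 1)
  "7219098482" → prefix "7" already present; 9 new (2, 1, 9, 0, 9, 8, 4, 8, 2)
  "266542" → 6 new (2, 6, 6, 5, 4, 2)
  "289" → prefix "2" already present; 2 new (8, 9)
  "7488" → prefix "748" already present; 1 new (8)
  "2807171082" → prefix "28" already present; 8 new (0, 7, 1, 7, 1, 0, 8, 2)
  "72190984854" → prefix "721909848" already present; 2 new (5, 4)
  "79934970" → prefix "799" already present; 5 new (3, 4, 9, 7, 0)
Total nodes = 5 + 8 + 10 + 9 + 6 + 2 + 1 + 8 + 2 + 5 = 56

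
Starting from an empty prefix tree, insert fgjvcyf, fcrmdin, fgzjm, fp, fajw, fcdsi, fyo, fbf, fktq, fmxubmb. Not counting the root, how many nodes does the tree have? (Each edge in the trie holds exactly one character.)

Count nodes per top-level branch (shared prefixes stored once):
  'f'-branch (fajw, fbf, fcdsi, fcrmdin, fgjvcyf, fgzjm, fktq, fmxubmb, fp, fyo): 36 nodes
Sum: 36

36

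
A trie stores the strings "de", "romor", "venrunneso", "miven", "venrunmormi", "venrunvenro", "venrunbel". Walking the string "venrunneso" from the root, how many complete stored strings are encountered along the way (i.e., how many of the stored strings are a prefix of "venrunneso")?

Check each prefix of "venrunneso" against the stored set — each match is an end-marker on the path.
Prefixes of the query that are stored words: "venrunneso"
Count: 1

1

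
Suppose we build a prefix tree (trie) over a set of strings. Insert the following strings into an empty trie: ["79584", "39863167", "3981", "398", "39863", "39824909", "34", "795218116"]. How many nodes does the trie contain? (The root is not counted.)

Trie structure (* marks end of a word):
(root)
├─ 3
│  ├─ 4 *
│  └─ 9
│     └─ 8 *
│        ├─ 1 *
│        ├─ 2
│        │  └─ 4
│        │     └─ 9
│        │        └─ 0
│        │           └─ 9 *
│        └─ 6
│           └─ 3 *
│              └─ 1
│                 └─ 6
│                    └─ 7 *
└─ 7
   └─ 9
      └─ 5
         ├─ 2
         │  └─ 1
         │     └─ 8
         │        └─ 1
         │           └─ 1
         │              └─ 6 *
         └─ 8
            └─ 4 *
Counting every labelled node above: 26.

26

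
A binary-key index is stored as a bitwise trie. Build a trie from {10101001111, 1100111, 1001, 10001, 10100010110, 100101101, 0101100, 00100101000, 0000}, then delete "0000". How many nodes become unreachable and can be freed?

Walk "0000" from the leaf back toward the root, removing each node that no remaining word uses.
The suffix "00" (2 nodes) is used only by "0000"; the node for "00" still has the child "1", so pruning stops there.
Nodes removed: 2

2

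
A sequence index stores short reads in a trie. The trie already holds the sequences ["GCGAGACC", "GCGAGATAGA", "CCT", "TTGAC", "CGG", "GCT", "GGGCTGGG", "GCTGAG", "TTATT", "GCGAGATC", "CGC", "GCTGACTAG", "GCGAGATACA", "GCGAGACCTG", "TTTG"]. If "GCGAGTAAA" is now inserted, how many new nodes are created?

Walking "GCGAGTAAA" from the root, the first 5 characters ("GCGAG") follow existing edges; "T" is the first miss.
So 9 − 5 = 4 new nodes.

4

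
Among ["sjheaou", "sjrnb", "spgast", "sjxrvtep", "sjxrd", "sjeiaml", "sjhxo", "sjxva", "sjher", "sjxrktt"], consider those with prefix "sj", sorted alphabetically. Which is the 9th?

sjxva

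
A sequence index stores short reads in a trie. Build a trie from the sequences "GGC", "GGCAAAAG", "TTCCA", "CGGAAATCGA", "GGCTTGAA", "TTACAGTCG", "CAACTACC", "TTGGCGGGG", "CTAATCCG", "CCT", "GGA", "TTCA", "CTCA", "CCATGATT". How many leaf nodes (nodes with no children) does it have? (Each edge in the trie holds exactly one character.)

13

Leaves are exactly the stored words that no other stored word extends.
Those words: "CAACTACC", "CCATGATT", "CCT", "CGGAAATCGA", "CTAATCCG", "CTCA", "GGA", "GGCAAAAG", "GGCTTGAA", "TTACAGTCG", "TTCA", "TTCCA", "TTGGCGGGG"
Leaf count: 13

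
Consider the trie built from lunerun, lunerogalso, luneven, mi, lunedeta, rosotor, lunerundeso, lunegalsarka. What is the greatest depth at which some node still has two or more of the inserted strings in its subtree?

7

The deepest shared node is where two words last agree before diverging.
"lunerun" and "lunerundeso" agree on "lunerun" (7 characters) before diverging; nothing deeper is shared.
Longest shared-prefix length: 7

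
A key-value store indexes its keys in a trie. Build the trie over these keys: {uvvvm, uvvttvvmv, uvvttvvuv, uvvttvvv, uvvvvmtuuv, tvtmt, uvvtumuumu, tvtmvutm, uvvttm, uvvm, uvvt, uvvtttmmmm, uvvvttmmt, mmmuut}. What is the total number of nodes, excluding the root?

Trace insertions, counting only characters that open a new branch:
  "uvvvm" → 5 new (u, v, v, v, m)
  "uvvttvvmv" → prefix "uvv" already present; 6 new (t, t, v, v, m, v)
  "uvvttvvuv" → prefix "uvvttvv" already present; 2 new (u, v)
  "uvvttvvv" → prefix "uvvttvv" already present; 1 new (v)
  "uvvvvmtuuv" → prefix "uvvv" already present; 6 new (v, m, t, u, u, v)
  "tvtmt" → 5 new (t, v, t, m, t)
  "uvvtumuumu" → prefix "uvvt" already present; 6 new (u, m, u, u, m, u)
  "tvtmvutm" → prefix "tvtm" already present; 4 new (v, u, t, m)
  "uvvttm" → prefix "uvvtt" already present; 1 new (m)
  "uvvm" → prefix "uvv" already present; 1 new (m)
  "uvvt" → prefix "uvvt" already present; 0 new (none)
  "uvvtttmmmm" → prefix "uvvtt" already present; 5 new (t, m, m, m, m)
  "uvvvttmmt" → prefix "uvvv" already present; 5 new (t, t, m, m, t)
  "mmmuut" → 6 new (m, m, m, u, u, t)
Total nodes = 5 + 6 + 2 + 1 + 6 + 5 + 6 + 4 + 1 + 1 + 0 + 5 + 5 + 6 = 53

53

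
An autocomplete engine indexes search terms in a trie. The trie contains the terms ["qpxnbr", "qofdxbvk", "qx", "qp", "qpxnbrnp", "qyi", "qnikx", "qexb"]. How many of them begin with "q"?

Traverse to the node for "q", then collect every word in that subtree.
Words under "q": qexb, qnikx, qofdxbvk, qp, qpxnbr, qpxnbrnp, qx, qyi
Count: 8

8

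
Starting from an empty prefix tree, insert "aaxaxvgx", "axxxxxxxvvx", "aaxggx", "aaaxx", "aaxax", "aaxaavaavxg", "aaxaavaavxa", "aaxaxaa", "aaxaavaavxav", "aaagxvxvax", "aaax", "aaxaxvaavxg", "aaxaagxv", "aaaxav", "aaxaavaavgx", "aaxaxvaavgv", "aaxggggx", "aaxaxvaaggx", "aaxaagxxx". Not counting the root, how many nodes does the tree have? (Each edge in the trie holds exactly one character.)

64

Insert word by word; a character creates a node only if that edge doesn't already exist:
  "aaxaxvgx" → 8 new (a, a, x, a, x, v, g, x)
  "axxxxxxxvvx" → prefix "a" already present; 10 new (x, x, x, x, x, x, x, v, v, x)
  "aaxggx" → prefix "aax" already present; 3 new (g, g, x)
  "aaaxx" → prefix "aa" already present; 3 new (a, x, x)
  "aaxax" → prefix "aaxax" already present; 0 new (none)
  "aaxaavaavxg" → prefix "aaxa" already present; 7 new (a, v, a, a, v, x, g)
  "aaxaavaavxa" → prefix "aaxaavaavx" already present; 1 new (a)
  "aaxaxaa" → prefix "aaxax" already present; 2 new (a, a)
  "aaxaavaavxav" → prefix "aaxaavaavxa" already present; 1 new (v)
  "aaagxvxvax" → prefix "aaa" already present; 7 new (g, x, v, x, v, a, x)
  "aaax" → prefix "aaax" already present; 0 new (none)
  "aaxaxvaavxg" → prefix "aaxaxv" already present; 5 new (a, a, v, x, g)
  "aaxaagxv" → prefix "aaxaa" already present; 3 new (g, x, v)
  "aaaxav" → prefix "aaax" already present; 2 new (a, v)
  "aaxaavaavgx" → prefix "aaxaavaav" already present; 2 new (g, x)
  "aaxaxvaavgv" → prefix "aaxaxvaav" already present; 2 new (g, v)
  "aaxggggx" → prefix "aaxgg" already present; 3 new (g, g, x)
  "aaxaxvaaggx" → prefix "aaxaxvaa" already present; 3 new (g, g, x)
  "aaxaagxxx" → prefix "aaxaagx" already present; 2 new (x, x)
Total nodes = 8 + 10 + 3 + 3 + 0 + 7 + 1 + 2 + 1 + 7 + 0 + 5 + 3 + 2 + 2 + 2 + 3 + 3 + 2 = 64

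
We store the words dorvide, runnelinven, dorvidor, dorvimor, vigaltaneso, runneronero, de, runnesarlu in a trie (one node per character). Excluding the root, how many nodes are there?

46

For each word, the new-node count is its length minus the longest prefix already in the trie:
  "dorvide" → 7 new (d, o, r, v, i, d, e)
  "runnelinven" → 11 new (r, u, n, n, e, l, i, n, v, e, n)
  "dorvidor" → prefix "dorvid" already present; 2 new (o, r)
  "dorvimor" → prefix "dorvi" already present; 3 new (m, o, r)
  "vigaltaneso" → 11 new (v, i, g, a, l, t, a, n, e, s, o)
  "runneronero" → prefix "runne" already present; 6 new (r, o, n, e, r, o)
  "de" → prefix "d" already present; 1 new (e)
  "runnesarlu" → prefix "runne" already present; 5 new (s, a, r, l, u)
Total nodes = 7 + 11 + 2 + 3 + 11 + 6 + 1 + 5 = 46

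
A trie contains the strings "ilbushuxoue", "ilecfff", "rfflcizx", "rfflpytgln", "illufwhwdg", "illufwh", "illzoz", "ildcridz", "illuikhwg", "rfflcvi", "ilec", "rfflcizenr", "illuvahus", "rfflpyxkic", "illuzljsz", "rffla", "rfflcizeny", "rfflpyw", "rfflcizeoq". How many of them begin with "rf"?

Walk to "rf"; the words in its subtree are exactly those with that prefix.
Words under "rf": rffla, rfflcizenr, rfflcizeny, rfflcizeoq, rfflcizx, rfflcvi, rfflpytgln, rfflpyw, rfflpyxkic
Count: 9

9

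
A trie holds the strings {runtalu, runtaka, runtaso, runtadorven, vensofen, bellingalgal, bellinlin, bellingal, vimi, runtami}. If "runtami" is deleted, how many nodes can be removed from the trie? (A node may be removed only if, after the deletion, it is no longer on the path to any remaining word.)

A node on "runtami"'s path can go only if nothing else ends at it or branches off below it.
The suffix "mi" (2 nodes) is used only by "runtami"; the node for "runta" still has the child "l", so pruning stops there.
Nodes removed: 2

2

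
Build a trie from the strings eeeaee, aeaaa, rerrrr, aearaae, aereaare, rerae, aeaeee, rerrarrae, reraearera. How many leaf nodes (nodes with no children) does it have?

8

A leaf is a node with no children — equivalently, the end of a word that is not a proper prefix of any other stored word.
Those words: "aeaaa", "aeaeee", "aearaae", "aereaare", "eeeaee", "reraearera", "rerrarrae", "rerrrr"
Leaf count: 8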